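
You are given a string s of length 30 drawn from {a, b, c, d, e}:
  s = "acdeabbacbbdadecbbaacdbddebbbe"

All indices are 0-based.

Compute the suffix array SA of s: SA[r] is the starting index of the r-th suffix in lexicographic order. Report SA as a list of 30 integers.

sorted suffixes:
  #0 SA[0]=18  'aacdbddebbbe'
  #1 SA[1]=4  'abbacbbdadecbbaacdbddebbbe'
  #2 SA[2]=7  'acbbdadecbbaacdbddebbbe'
  #3 SA[3]=19  'acdbddebbbe'
  #4 SA[4]=0  'acdeabbacbbdadecbbaacdbddebbbe'
  #5 SA[5]=12  'adecbbaacdbddebbbe'
  #6 SA[6]=17  'baacdbddebbbe'
  #7 SA[7]=6  'bacbbdadecbbaacdbddebbbe'
  #8 SA[8]=16  'bbaacdbddebbbe'
  #9 SA[9]=5  'bbacbbdadecbbaacdbddebbbe'
  #10 SA[10]=26  'bbbe'
  #11 SA[11]=9  'bbdadecbbaacdbddebbbe'
  #12 SA[12]=27  'bbe'
  #13 SA[13]=10  'bdadecbbaacdbddebbbe'
  #14 SA[14]=22  'bddebbbe'
  #15 SA[15]=28  'be'
  #16 SA[16]=15  'cbbaacdbddebbbe'
  #17 SA[17]=8  'cbbdadecbbaacdbddebbbe'
  #18 SA[18]=20  'cdbddebbbe'
  #19 SA[19]=1  'cdeabbacbbdadecbbaacdbddebbbe'
  #20 SA[20]=11  'dadecbbaacdbddebbbe'
  #21 SA[21]=21  'dbddebbbe'
  #22 SA[22]=23  'ddebbbe'
  #23 SA[23]=2  'deabbacbbdadecbbaacdbddebbbe'
  #24 SA[24]=24  'debbbe'
  #25 SA[25]=13  'decbbaacdbddebbbe'
  #26 SA[26]=29  'e'
  #27 SA[27]=3  'eabbacbbdadecbbaacdbddebbbe'
  #28 SA[28]=25  'ebbbe'
  #29 SA[29]=14  'ecbbaacdbddebbbe'

[18, 4, 7, 19, 0, 12, 17, 6, 16, 5, 26, 9, 27, 10, 22, 28, 15, 8, 20, 1, 11, 21, 23, 2, 24, 13, 29, 3, 25, 14]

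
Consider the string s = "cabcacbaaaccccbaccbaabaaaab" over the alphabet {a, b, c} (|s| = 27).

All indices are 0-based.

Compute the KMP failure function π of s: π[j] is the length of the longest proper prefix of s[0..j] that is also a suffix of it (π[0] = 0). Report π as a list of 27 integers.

[0, 0, 0, 1, 2, 1, 0, 0, 0, 0, 1, 1, 1, 1, 0, 0, 1, 1, 0, 0, 0, 0, 0, 0, 0, 0, 0]

π[0] = 0
j=1 s[j]='a': π[1]=0 (border '')
j=2 s[j]='b': π[2]=0 (border '')
j=3 s[j]='c': π[3]=1 (border 'c')
j=4 s[j]='a': π[4]=2 (border 'ca')
j=5 s[j]='c': k: 2→0; π[5]=1 (border 'c')
j=6 s[j]='b': k: 1→0; π[6]=0 (border '')
j=7 s[j]='a': π[7]=0 (border '')
j=8 s[j]='a': π[8]=0 (border '')
j=9 s[j]='a': π[9]=0 (border '')
j=10 s[j]='c': π[10]=1 (border 'c')
j=11 s[j]='c': k: 1→0; π[11]=1 (border 'c')
j=12 s[j]='c': k: 1→0; π[12]=1 (border 'c')
j=13 s[j]='c': k: 1→0; π[13]=1 (border 'c')
j=14 s[j]='b': k: 1→0; π[14]=0 (border '')
j=15 s[j]='a': π[15]=0 (border '')
j=16 s[j]='c': π[16]=1 (border 'c')
j=17 s[j]='c': k: 1→0; π[17]=1 (border 'c')
j=18 s[j]='b': k: 1→0; π[18]=0 (border '')
j=19 s[j]='a': π[19]=0 (border '')
j=20 s[j]='a': π[20]=0 (border '')
j=21 s[j]='b': π[21]=0 (border '')
j=22 s[j]='a': π[22]=0 (border '')
j=23 s[j]='a': π[23]=0 (border '')
j=24 s[j]='a': π[24]=0 (border '')
j=25 s[j]='a': π[25]=0 (border '')
j=26 s[j]='b': π[26]=0 (border '')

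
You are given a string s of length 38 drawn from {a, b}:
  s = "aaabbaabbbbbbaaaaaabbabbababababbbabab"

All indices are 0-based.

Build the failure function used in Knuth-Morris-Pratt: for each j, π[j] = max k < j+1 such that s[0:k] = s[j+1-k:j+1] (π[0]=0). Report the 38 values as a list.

[0, 1, 2, 0, 0, 1, 2, 0, 0, 0, 0, 0, 0, 1, 2, 3, 3, 3, 3, 4, 5, 6, 0, 0, 1, 0, 1, 0, 1, 0, 1, 0, 0, 0, 1, 0, 1, 0]

π[0] = 0
j=1 s[j]='a': π[1]=1 (border 'a')
j=2 s[j]='a': π[2]=2 (border 'aa')
j=3 s[j]='b': k: 2→1→0; π[3]=0 (border '')
j=4 s[j]='b': π[4]=0 (border '')
j=5 s[j]='a': π[5]=1 (border 'a')
j=6 s[j]='a': π[6]=2 (border 'aa')
j=7 s[j]='b': k: 2→1→0; π[7]=0 (border '')
j=8 s[j]='b': π[8]=0 (border '')
j=9 s[j]='b': π[9]=0 (border '')
j=10 s[j]='b': π[10]=0 (border '')
j=11 s[j]='b': π[11]=0 (border '')
j=12 s[j]='b': π[12]=0 (border '')
j=13 s[j]='a': π[13]=1 (border 'a')
j=14 s[j]='a': π[14]=2 (border 'aa')
j=15 s[j]='a': π[15]=3 (border 'aaa')
j=16 s[j]='a': k: 3→2; π[16]=3 (border 'aaa')
j=17 s[j]='a': k: 3→2; π[17]=3 (border 'aaa')
j=18 s[j]='a': k: 3→2; π[18]=3 (border 'aaa')
j=19 s[j]='b': π[19]=4 (border 'aaab')
j=20 s[j]='b': π[20]=5 (border 'aaabb')
j=21 s[j]='a': π[21]=6 (border 'aaabba')
j=22 s[j]='b': k: 6→1→0; π[22]=0 (border '')
j=23 s[j]='b': π[23]=0 (border '')
j=24 s[j]='a': π[24]=1 (border 'a')
j=25 s[j]='b': k: 1→0; π[25]=0 (border '')
j=26 s[j]='a': π[26]=1 (border 'a')
j=27 s[j]='b': k: 1→0; π[27]=0 (border '')
j=28 s[j]='a': π[28]=1 (border 'a')
j=29 s[j]='b': k: 1→0; π[29]=0 (border '')
j=30 s[j]='a': π[30]=1 (border 'a')
j=31 s[j]='b': k: 1→0; π[31]=0 (border '')
j=32 s[j]='b': π[32]=0 (border '')
j=33 s[j]='b': π[33]=0 (border '')
j=34 s[j]='a': π[34]=1 (border 'a')
j=35 s[j]='b': k: 1→0; π[35]=0 (border '')
j=36 s[j]='a': π[36]=1 (border 'a')
j=37 s[j]='b': k: 1→0; π[37]=0 (border '')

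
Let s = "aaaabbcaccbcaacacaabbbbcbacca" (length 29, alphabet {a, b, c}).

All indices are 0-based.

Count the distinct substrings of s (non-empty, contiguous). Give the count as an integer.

rank | idx | suffix
   0 |  28 | a
   1 |   0 | aaaabbcaccbcaacacaabbbbcbacca
   2 |   1 | aaabbcaccbcaacacaabbbbcbacca
   3 |  17 | aabbbbcbacca
   4 |   2 | aabbcaccbcaacacaabbbbcbacca
   5 |  12 | aacacaabbbbcbacca
   6 |  18 | abbbbcbacca
   7 |   3 | abbcaccbcaacacaabbbbcbacca
   8 |  15 | acaabbbbcbacca
   9 |  13 | acacaabbbbcbacca
  10 |  25 | acca
  11 |   7 | accbcaacacaabbbbcbacca
  12 |  24 | bacca
  13 |  19 | bbbbcbacca
  14 |  20 | bbbcbacca
  15 |   4 | bbcaccbcaacacaabbbbcbacca
  16 |  21 | bbcbacca
  17 |  10 | bcaacacaabbbbcbacca
  18 |   5 | bcaccbcaacacaabbbbcbacca
  19 |  22 | bcbacca
  20 |  27 | ca
  21 |  16 | caabbbbcbacca
  22 |  11 | caacacaabbbbcbacca
  23 |  14 | cacaabbbbcbacca
  24 |   6 | caccbcaacacaabbbbcbacca
  25 |  23 | cbacca
  26 |   9 | cbcaacacaabbbbcbacca
  27 |  26 | cca
  28 |   8 | ccbcaacacaabbbbcbacca

SA = [28, 0, 1, 17, 2, 12, 18, 3, 15, 13, 25, 7, 24, 19, 20, 4, 21, 10, 5, 22, 27, 16, 11, 14, 6, 23, 9, 26, 8]
i: (SA[i-1],SA[i]) lcp shared
  1: (28,0) 1 'a'
  2: (0,1) 3 'aaa'
  3: (1,17) 2 'aa'
  4: (17,2) 4 'aabb'
  5: (2,12) 2 'aa'
  6: (12,18) 1 'a'
  7: (18,3) 3 'abb'
  8: (3,15) 1 'a'
  9: (15,13) 3 'aca'
  10: (13,25) 2 'ac'
  11: (25,7) 3 'acc'
  12: (7,24) 0 ''
  13: (24,19) 1 'b'
  14: (19,20) 3 'bbb'
  15: (20,4) 2 'bb'
  16: (4,21) 3 'bbc'
  17: (21,10) 1 'b'
  18: (10,5) 3 'bca'
  19: (5,22) 2 'bc'
  20: (22,27) 0 ''
  21: (27,16) 2 'ca'
  22: (16,11) 3 'caa'
  23: (11,14) 2 'ca'
  24: (14,6) 3 'cac'
  25: (6,23) 1 'c'
  26: (23,9) 2 'cb'
  27: (9,26) 1 'c'
  28: (26,8) 2 'cc'

n(n+1)/2 = 29·30/2 = 435
Σ LCP = 0 + 1 + 3 + 2 + 4 + 2 + 1 + 3 + 1 + 3 + 2 + 3 + 0 + 1 + 3 + 2 + 3 + 1 + 3 + 2 + 0 + 2 + 3 + 2 + 3 + 1 + 2 + 1 + 2 = 56
distinct = 435 − 56 = 379

379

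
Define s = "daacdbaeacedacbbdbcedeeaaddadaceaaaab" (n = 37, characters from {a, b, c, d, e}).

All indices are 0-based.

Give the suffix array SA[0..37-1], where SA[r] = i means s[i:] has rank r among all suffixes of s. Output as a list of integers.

[32, 33, 34, 1, 23, 35, 12, 2, 29, 8, 27, 24, 6, 36, 5, 14, 17, 15, 13, 3, 30, 9, 18, 0, 11, 28, 26, 4, 16, 25, 20, 31, 22, 7, 10, 19, 21]

rank→(start, suffix):
  0 → (32, 'aaaab')
  1 → (33, 'aaab')
  2 → (34, 'aab')
  3 → (1, 'aacdbaeacedacbbdbcedeeaaddadaceaaaab')
  4 → (23, 'aaddadaceaaaab')
  5 → (35, 'ab')
  6 → (12, 'acbbdbcedeeaaddadaceaaaab')
  7 → (2, 'acdbaeacedacbbdbcedeeaaddadaceaaaab')
  8 → (29, 'aceaaaab')
  9 → (8, 'acedacbbdbcedeeaaddadaceaaaab')
  10 → (27, 'adaceaaaab')
  11 → (24, 'addadaceaaaab')
  12 → (6, 'aeacedacbbdbcedeeaaddadaceaaaab')
  13 → (36, 'b')
  14 → (5, 'baeacedacbbdbcedeeaaddadaceaaaab')
  15 → (14, 'bbdbcedeeaaddadaceaaaab')
  16 → (17, 'bcedeeaaddadaceaaaab')
  17 → (15, 'bdbcedeeaaddadaceaaaab')
  18 → (13, 'cbbdbcedeeaaddadaceaaaab')
  19 → (3, 'cdbaeacedacbbdbcedeeaaddadaceaaaab')
  20 → (30, 'ceaaaab')
  21 → (9, 'cedacbbdbcedeeaaddadaceaaaab')
  22 → (18, 'cedeeaaddadaceaaaab')
  23 → (0, 'daacdbaeacedacbbdbcedeeaaddadaceaaaab')
  24 → (11, 'dacbbdbcedeeaaddadaceaaaab')
  25 → (28, 'daceaaaab')
  26 → (26, 'dadaceaaaab')
  27 → (4, 'dbaeacedacbbdbcedeeaaddadaceaaaab')
  28 → (16, 'dbcedeeaaddadaceaaaab')
  29 → (25, 'ddadaceaaaab')
  30 → (20, 'deeaaddadaceaaaab')
  31 → (31, 'eaaaab')
  32 → (22, 'eaaddadaceaaaab')
  33 → (7, 'eacedacbbdbcedeeaaddadaceaaaab')
  34 → (10, 'edacbbdbcedeeaaddadaceaaaab')
  35 → (19, 'edeeaaddadaceaaaab')
  36 → (21, 'eeaaddadaceaaaab')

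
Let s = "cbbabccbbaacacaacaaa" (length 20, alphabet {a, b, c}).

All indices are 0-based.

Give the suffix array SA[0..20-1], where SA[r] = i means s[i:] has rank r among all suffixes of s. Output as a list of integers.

rank→(start, suffix):
  0 → (19, 'a')
  1 → (18, 'aa')
  2 → (17, 'aaa')
  3 → (14, 'aacaaa')
  4 → (9, 'aacacaacaaa')
  5 → (3, 'abccbbaacacaacaaa')
  6 → (15, 'acaaa')
  7 → (12, 'acaacaaa')
  8 → (10, 'acacaacaaa')
  9 → (8, 'baacacaacaaa')
  10 → (2, 'babccbbaacacaacaaa')
  11 → (7, 'bbaacacaacaaa')
  12 → (1, 'bbabccbbaacacaacaaa')
  13 → (4, 'bccbbaacacaacaaa')
  14 → (16, 'caaa')
  15 → (13, 'caacaaa')
  16 → (11, 'cacaacaaa')
  17 → (6, 'cbbaacacaacaaa')
  18 → (0, 'cbbabccbbaacacaacaaa')
  19 → (5, 'ccbbaacacaacaaa')

[19, 18, 17, 14, 9, 3, 15, 12, 10, 8, 2, 7, 1, 4, 16, 13, 11, 6, 0, 5]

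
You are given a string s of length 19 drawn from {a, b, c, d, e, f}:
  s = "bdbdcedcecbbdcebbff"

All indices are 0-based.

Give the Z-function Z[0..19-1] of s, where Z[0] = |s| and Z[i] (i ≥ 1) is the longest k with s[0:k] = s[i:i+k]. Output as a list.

[19, 0, 2, 0, 0, 0, 0, 0, 0, 0, 1, 2, 0, 0, 0, 1, 1, 0, 0]

Z[0]=19
i=1: outside box; Z[1]=0
i=2: outside box; Z[2]=2 scan→box=[2,4)
i=3: min(r-i=1, Z[1]=0)=0; Z[3]=0
i=4: outside box; Z[4]=0
i=5: outside box; Z[5]=0
i=6: outside box; Z[6]=0
i=7: outside box; Z[7]=0
i=8: outside box; Z[8]=0
i=9: outside box; Z[9]=0
i=10: outside box; Z[10]=1 scan→box=[10,11)
i=11: outside box; Z[11]=2 scan→box=[11,13)
i=12: min(r-i=1, Z[1]=0)=0; Z[12]=0
i=13: outside box; Z[13]=0
i=14: outside box; Z[14]=0
i=15: outside box; Z[15]=1 scan→box=[15,16)
i=16: outside box; Z[16]=1 scan→box=[16,17)
i=17: outside box; Z[17]=0
i=18: outside box; Z[18]=0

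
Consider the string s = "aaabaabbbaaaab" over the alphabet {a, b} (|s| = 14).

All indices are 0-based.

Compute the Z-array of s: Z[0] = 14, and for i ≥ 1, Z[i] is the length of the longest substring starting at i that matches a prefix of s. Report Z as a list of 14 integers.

[14, 2, 1, 0, 2, 1, 0, 0, 0, 3, 4, 2, 1, 0]

Z[0]=14
i=1: fresh scan; Z[1]=2 scan→box=[1,3)
i=2: min(r-i=1, Z[1]=2)=1; Z[2]=1
i=3: fresh scan; Z[3]=0
i=4: fresh scan; Z[4]=2 scan→box=[4,6)
i=5: min(r-i=1, Z[1]=2)=1; Z[5]=1
i=6: fresh scan; Z[6]=0
i=7: fresh scan; Z[7]=0
i=8: fresh scan; Z[8]=0
i=9: fresh scan; Z[9]=3 scan→box=[9,12)
i=10: min(r-i=2, Z[1]=2)=2; Z[10]=4 scan→box=[10,14)
i=11: min(r-i=3, Z[1]=2)=2; Z[11]=2
i=12: min(r-i=2, Z[2]=1)=1; Z[12]=1
i=13: min(r-i=1, Z[3]=0)=0; Z[13]=0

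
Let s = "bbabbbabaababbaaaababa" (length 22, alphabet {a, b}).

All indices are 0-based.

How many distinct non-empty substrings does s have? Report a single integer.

198

rank | idx | suffix
   0 |  21 | a
   1 |  14 | aaaababa
   2 |  15 | aaababa
   3 |  16 | aababa
   4 |   8 | aababbaaaababa
   5 |  19 | aba
   6 |   6 | abaababbaaaababa
   7 |  17 | ababa
   8 |   9 | ababbaaaababa
   9 |  11 | abbaaaababa
  10 |   2 | abbbabaababbaaaababa
  11 |  20 | ba
  12 |  13 | baaaababa
  13 |   7 | baababbaaaababa
  14 |  18 | baba
  15 |   5 | babaababbaaaababa
  16 |  10 | babbaaaababa
  17 |   1 | babbbabaababbaaaababa
  18 |  12 | bbaaaababa
  19 |   4 | bbabaababbaaaababa
  20 |   0 | bbabbbabaababbaaaababa
  21 |   3 | bbbabaababbaaaababa

SA = [21, 14, 15, 16, 8, 19, 6, 17, 9, 11, 2, 20, 13, 7, 18, 5, 10, 1, 12, 4, 0, 3]
rank  pair      lcp
   1  s[21:],s[14:]  1  'a'
   2  s[14:],s[15:]  3  'aaa'
   3  s[15:],s[16:]  2  'aa'
   4  s[16:],s[8:]  5  'aabab'
   5  s[8:],s[19:]  1  'a'
   6  s[19:],s[6:]  3  'aba'
   7  s[6:],s[17:]  3  'aba'
   8  s[17:],s[9:]  4  'abab'
   9  s[9:],s[11:]  2  'ab'
  10  s[11:],s[2:]  3  'abb'
  11  s[2:],s[20:]  0  ''
  12  s[20:],s[13:]  2  'ba'
  13  s[13:],s[7:]  3  'baa'
  14  s[7:],s[18:]  2  'ba'
  15  s[18:],s[5:]  4  'baba'
  16  s[5:],s[10:]  3  'bab'
  17  s[10:],s[1:]  4  'babb'
  18  s[1:],s[12:]  1  'b'
  19  s[12:],s[4:]  3  'bba'
  20  s[4:],s[0:]  4  'bbab'
  21  s[0:],s[3:]  2  'bb'

n(n+1)/2 = 22·23/2 = 253
Σ LCP = 0 + 1 + 3 + 2 + 5 + 1 + 3 + 3 + 4 + 2 + 3 + 0 + 2 + 3 + 2 + 4 + 3 + 4 + 1 + 3 + 4 + 2 = 55
distinct = 253 − 55 = 198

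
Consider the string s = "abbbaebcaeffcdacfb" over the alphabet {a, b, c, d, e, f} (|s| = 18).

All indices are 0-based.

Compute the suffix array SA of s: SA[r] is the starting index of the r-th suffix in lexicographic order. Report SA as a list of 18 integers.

[0, 14, 4, 8, 17, 3, 2, 1, 6, 7, 12, 15, 13, 5, 9, 16, 11, 10]

sorted suffixes:
  #0 SA[0]=0  'abbbaebcaeffcdacfb'
  #1 SA[1]=14  'acfb'
  #2 SA[2]=4  'aebcaeffcdacfb'
  #3 SA[3]=8  'aeffcdacfb'
  #4 SA[4]=17  'b'
  #5 SA[5]=3  'baebcaeffcdacfb'
  #6 SA[6]=2  'bbaebcaeffcdacfb'
  #7 SA[7]=1  'bbbaebcaeffcdacfb'
  #8 SA[8]=6  'bcaeffcdacfb'
  #9 SA[9]=7  'caeffcdacfb'
  #10 SA[10]=12  'cdacfb'
  #11 SA[11]=15  'cfb'
  #12 SA[12]=13  'dacfb'
  #13 SA[13]=5  'ebcaeffcdacfb'
  #14 SA[14]=9  'effcdacfb'
  #15 SA[15]=16  'fb'
  #16 SA[16]=11  'fcdacfb'
  #17 SA[17]=10  'ffcdacfb'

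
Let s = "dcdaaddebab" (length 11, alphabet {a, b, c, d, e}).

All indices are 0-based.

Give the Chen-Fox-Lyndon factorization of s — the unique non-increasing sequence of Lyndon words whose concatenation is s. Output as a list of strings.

emit factor 1: 'd' (i=0, period=1)
emit factor 2: 'cd' (i=1, period=2)
emit factor 3: 'aaddebab' (i=3, period=8)

["d", "cd", "aaddebab"]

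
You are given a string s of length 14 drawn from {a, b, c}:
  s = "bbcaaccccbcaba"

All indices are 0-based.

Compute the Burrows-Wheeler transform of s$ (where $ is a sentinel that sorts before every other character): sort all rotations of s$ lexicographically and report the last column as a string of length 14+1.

abccaa$bcbbccca

rank  rotation         last
    0  $bbcaaccccbcaba  a
    1  a$bbcaaccccbcab  b
    2  aaccccbcaba$bbc  c
    3  aba$bbcaaccccbc  c
    4  accccbcaba$bbca  a
    5  ba$bbcaaccccbca  a
    6  bbcaaccccbcaba$  $
    7  bcaaccccbcaba$b  b
    8  bcaba$bbcaacccc  c
    9  caaccccbcaba$bb  b
   10  caba$bbcaaccccb  b
   11  cbcaba$bbcaaccc  c
   12  ccbcaba$bbcaacc  c
   13  cccbcaba$bbcaac  c
   14  ccccbcaba$bbcaa  a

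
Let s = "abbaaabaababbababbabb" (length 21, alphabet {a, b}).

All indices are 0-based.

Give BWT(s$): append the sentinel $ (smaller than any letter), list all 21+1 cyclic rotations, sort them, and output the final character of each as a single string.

bbabaabb$bbbbabbaaaaaa

rank  rotation                last
    0  $abbaaabaababbababbabb  b
    1  aaabaababbababbabb$abb  b
    2  aabaababbababbabb$abba  a
    3  aababbababbabb$abbaaab  b
    4  abaababbababbabb$abbaa  a
    5  ababbababbabb$abbaaaba  a
    6  ababbabb$abbaaabaababb  b
    7  abb$abbaaabaababbababb  b
    8  abbaaabaababbababbabb$  $
    9  abbababbabb$abbaaabaab  b
   10  abbabb$abbaaabaababbab  b
   11  b$abbaaabaababbababbab  b
   12  baaabaababbababbabb$ab  b
   13  baababbababbabb$abbaaa  a
   14  bababbabb$abbaaabaabab  b
   15  babb$abbaaabaababbabab  b
   16  babbababbabb$abbaaabaa  a
   17  babbabb$abbaaabaababba  a
   18  bb$abbaaabaababbababba  a
   19  bbaaabaababbababbabb$a  a
   20  bbababbabb$abbaaabaaba  a
   21  bbabb$abbaaabaababbaba  a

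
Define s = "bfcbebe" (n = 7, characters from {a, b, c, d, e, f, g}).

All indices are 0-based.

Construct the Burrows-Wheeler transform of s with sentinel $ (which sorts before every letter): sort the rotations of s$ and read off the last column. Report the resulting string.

eec$fbbb

rank  rotation  last
    0  $bfcbebe  e
    1  be$bfcbe  e
    2  bebe$bfc  c
    3  bfcbebe$  $
    4  cbebe$bf  f
    5  e$bfcbeb  b
    6  ebe$bfcb  b
    7  fcbebe$b  b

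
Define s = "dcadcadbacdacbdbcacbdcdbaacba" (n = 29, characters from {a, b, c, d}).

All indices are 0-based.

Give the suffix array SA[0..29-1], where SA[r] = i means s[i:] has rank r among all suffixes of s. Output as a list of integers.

sorted suffixes:
  #0 SA[0]=28  'a'
  #1 SA[1]=24  'aacba'
  #2 SA[2]=25  'acba'
  #3 SA[3]=11  'acbdbcacbdcdbaacba'
  #4 SA[4]=17  'acbdcdbaacba'
  #5 SA[5]=8  'acdacbdbcacbdcdbaacba'
  #6 SA[6]=5  'adbacdacbdbcacbdcdbaacba'
  #7 SA[7]=2  'adcadbacdacbdbcacbdcdbaacba'
  #8 SA[8]=27  'ba'
  #9 SA[9]=23  'baacba'
  #10 SA[10]=7  'bacdacbdbcacbdcdbaacba'
  #11 SA[11]=15  'bcacbdcdbaacba'
  #12 SA[12]=13  'bdbcacbdcdbaacba'
  #13 SA[13]=19  'bdcdbaacba'
  #14 SA[14]=16  'cacbdcdbaacba'
  #15 SA[15]=4  'cadbacdacbdbcacbdcdbaacba'
  #16 SA[16]=1  'cadcadbacdacbdbcacbdcdbaacba'
  #17 SA[17]=26  'cba'
  #18 SA[18]=12  'cbdbcacbdcdbaacba'
  #19 SA[19]=18  'cbdcdbaacba'
  #20 SA[20]=9  'cdacbdbcacbdcdbaacba'
  #21 SA[21]=21  'cdbaacba'
  #22 SA[22]=10  'dacbdbcacbdcdbaacba'
  #23 SA[23]=22  'dbaacba'
  #24 SA[24]=6  'dbacdacbdbcacbdcdbaacba'
  #25 SA[25]=14  'dbcacbdcdbaacba'
  #26 SA[26]=3  'dcadbacdacbdbcacbdcdbaacba'
  #27 SA[27]=0  'dcadcadbacdacbdbcacbdcdbaacba'
  #28 SA[28]=20  'dcdbaacba'

[28, 24, 25, 11, 17, 8, 5, 2, 27, 23, 7, 15, 13, 19, 16, 4, 1, 26, 12, 18, 9, 21, 10, 22, 6, 14, 3, 0, 20]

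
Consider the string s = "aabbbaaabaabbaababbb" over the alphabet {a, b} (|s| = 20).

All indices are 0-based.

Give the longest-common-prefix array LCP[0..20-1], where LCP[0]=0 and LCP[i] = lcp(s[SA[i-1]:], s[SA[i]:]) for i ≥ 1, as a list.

rank | idx | suffix
   0 |   5 | aaabaabbaababbb
   1 |   6 | aabaabbaababbb
   2 |  13 | aababbb
   3 |   9 | aabbaababbb
   4 |   0 | aabbbaaabaabbaababbb
   5 |   7 | abaabbaababbb
   6 |  14 | ababbb
   7 |  10 | abbaababbb
   8 |  16 | abbb
   9 |   1 | abbbaaabaabbaababbb
  10 |  19 | b
  11 |   4 | baaabaabbaababbb
  12 |  12 | baababbb
  13 |   8 | baabbaababbb
  14 |  15 | babbb
  15 |  18 | bb
  16 |   3 | bbaaabaabbaababbb
  17 |  11 | bbaababbb
  18 |  17 | bbb
  19 |   2 | bbbaaabaabbaababbb

SA = [5, 6, 13, 9, 0, 7, 14, 10, 16, 1, 19, 4, 12, 8, 15, 18, 3, 11, 17, 2]
i: (SA[i-1],SA[i]) lcp shared
  1: (5,6) 2 'aa'
  2: (6,13) 4 'aaba'
  3: (13,9) 3 'aab'
  4: (9,0) 4 'aabb'
  5: (0,7) 1 'a'
  6: (7,14) 3 'aba'
  7: (14,10) 2 'ab'
  8: (10,16) 3 'abb'
  9: (16,1) 4 'abbb'
  10: (1,19) 0 ''
  11: (19,4) 1 'b'
  12: (4,12) 3 'baa'
  13: (12,8) 4 'baab'
  14: (8,15) 2 'ba'
  15: (15,18) 1 'b'
  16: (18,3) 2 'bb'
  17: (3,11) 4 'bbaa'
  18: (11,17) 2 'bb'
  19: (17,2) 3 'bbb'

[0, 2, 4, 3, 4, 1, 3, 2, 3, 4, 0, 1, 3, 4, 2, 1, 2, 4, 2, 3]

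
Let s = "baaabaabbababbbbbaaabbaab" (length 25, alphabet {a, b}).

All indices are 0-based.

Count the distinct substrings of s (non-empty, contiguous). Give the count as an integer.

258

sorted suffixes:
  #0 SA[0]=1  'aaabaabbababbbbbaaabbaab'
  #1 SA[1]=17  'aaabbaab'
  #2 SA[2]=22  'aab'
  #3 SA[3]=2  'aabaabbababbbbbaaabbaab'
  #4 SA[4]=18  'aabbaab'
  #5 SA[5]=5  'aabbababbbbbaaabbaab'
  #6 SA[6]=23  'ab'
  #7 SA[7]=3  'abaabbababbbbbaaabbaab'
  #8 SA[8]=9  'ababbbbbaaabbaab'
  #9 SA[9]=19  'abbaab'
  #10 SA[10]=6  'abbababbbbbaaabbaab'
  #11 SA[11]=11  'abbbbbaaabbaab'
  #12 SA[12]=24  'b'
  #13 SA[13]=0  'baaabaabbababbbbbaaabbaab'
  #14 SA[14]=16  'baaabbaab'
  #15 SA[15]=21  'baab'
  #16 SA[16]=4  'baabbababbbbbaaabbaab'
  #17 SA[17]=8  'bababbbbbaaabbaab'
  #18 SA[18]=10  'babbbbbaaabbaab'
  #19 SA[19]=15  'bbaaabbaab'
  #20 SA[20]=20  'bbaab'
  #21 SA[21]=7  'bbababbbbbaaabbaab'
  #22 SA[22]=14  'bbbaaabbaab'
  #23 SA[23]=13  'bbbbaaabbaab'
  #24 SA[24]=12  'bbbbbaaabbaab'

SA = [1, 17, 22, 2, 18, 5, 23, 3, 9, 19, 6, 11, 24, 0, 16, 21, 4, 8, 10, 15, 20, 7, 14, 13, 12]
i: (SA[i-1],SA[i]) lcp shared
  1: (1,17) 4 'aaab'
  2: (17,22) 2 'aa'
  3: (22,2) 3 'aab'
  4: (2,18) 3 'aab'
  5: (18,5) 5 'aabba'
  6: (5,23) 1 'a'
  7: (23,3) 2 'ab'
  8: (3,9) 3 'aba'
  9: (9,19) 2 'ab'
  10: (19,6) 4 'abba'
  11: (6,11) 3 'abb'
  12: (11,24) 0 ''
  13: (24,0) 1 'b'
  14: (0,16) 5 'baaab'
  15: (16,21) 3 'baa'
  16: (21,4) 4 'baab'
  17: (4,8) 2 'ba'
  18: (8,10) 3 'bab'
  19: (10,15) 1 'b'
  20: (15,20) 4 'bbaa'
  21: (20,7) 3 'bba'
  22: (7,14) 2 'bb'
  23: (14,13) 3 'bbb'
  24: (13,12) 4 'bbbb'

n(n+1)/2 = 25·26/2 = 325
Σ LCP = 0 + 4 + 2 + 3 + 3 + 5 + 1 + 2 + 3 + 2 + 4 + 3 + 0 + 1 + 5 + 3 + 4 + 2 + 3 + 1 + 4 + 3 + 2 + 3 + 4 = 67
distinct = 325 − 67 = 258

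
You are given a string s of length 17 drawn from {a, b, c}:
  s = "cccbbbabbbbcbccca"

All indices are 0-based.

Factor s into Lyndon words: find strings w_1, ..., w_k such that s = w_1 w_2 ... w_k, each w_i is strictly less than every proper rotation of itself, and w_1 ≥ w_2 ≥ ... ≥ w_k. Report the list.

["c", "c", "c", "b", "b", "b", "abbbbcbccc", "a"]

emit factor 1: 'c' (i=0, period=1)
emit factor 2: 'c' (i=1, period=1)
emit factor 3: 'c' (i=2, period=1)
emit factor 4: 'b' (i=3, period=1)
emit factor 5: 'b' (i=4, period=1)
emit factor 6: 'b' (i=5, period=1)
emit factor 7: 'abbbbcbccc' (i=6, period=10)
emit factor 8: 'a' (i=16, period=1)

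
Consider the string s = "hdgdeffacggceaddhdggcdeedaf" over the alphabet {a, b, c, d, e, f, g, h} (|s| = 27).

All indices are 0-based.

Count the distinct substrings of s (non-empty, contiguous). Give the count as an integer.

351

rank→(start, suffix):
  0 → (7, 'acggceaddhdggcdeedaf')
  1 → (13, 'addhdggcdeedaf')
  2 → (25, 'af')
  3 → (20, 'cdeedaf')
  4 → (11, 'ceaddhdggcdeedaf')
  5 → (8, 'cggceaddhdggcdeedaf')
  6 → (24, 'daf')
  7 → (14, 'ddhdggcdeedaf')
  8 → (21, 'deedaf')
  9 → (3, 'deffacggceaddhdggcdeedaf')
  10 → (1, 'dgdeffacggceaddhdggcdeedaf')
  11 → (17, 'dggcdeedaf')
  12 → (15, 'dhdggcdeedaf')
  13 → (12, 'eaddhdggcdeedaf')
  14 → (23, 'edaf')
  15 → (22, 'eedaf')
  16 → (4, 'effacggceaddhdggcdeedaf')
  17 → (26, 'f')
  18 → (6, 'facggceaddhdggcdeedaf')
  19 → (5, 'ffacggceaddhdggcdeedaf')
  20 → (19, 'gcdeedaf')
  21 → (10, 'gceaddhdggcdeedaf')
  22 → (2, 'gdeffacggceaddhdggcdeedaf')
  23 → (18, 'ggcdeedaf')
  24 → (9, 'ggceaddhdggcdeedaf')
  25 → (0, 'hdgdeffacggceaddhdggcdeedaf')
  26 → (16, 'hdggcdeedaf')

SA = [7, 13, 25, 20, 11, 8, 24, 14, 21, 3, 1, 17, 15, 12, 23, 22, 4, 26, 6, 5, 19, 10, 2, 18, 9, 0, 16]
rank  pair      lcp
   1  s[7:],s[13:]  1  'a'
   2  s[13:],s[25:]  1  'a'
   3  s[25:],s[20:]  0  ''
   4  s[20:],s[11:]  1  'c'
   5  s[11:],s[8:]  1  'c'
   6  s[8:],s[24:]  0  ''
   7  s[24:],s[14:]  1  'd'
   8  s[14:],s[21:]  1  'd'
   9  s[21:],s[3:]  2  'de'
  10  s[3:],s[1:]  1  'd'
  11  s[1:],s[17:]  2  'dg'
  12  s[17:],s[15:]  1  'd'
  13  s[15:],s[12:]  0  ''
  14  s[12:],s[23:]  1  'e'
  15  s[23:],s[22:]  1  'e'
  16  s[22:],s[4:]  1  'e'
  17  s[4:],s[26:]  0  ''
  18  s[26:],s[6:]  1  'f'
  19  s[6:],s[5:]  1  'f'
  20  s[5:],s[19:]  0  ''
  21  s[19:],s[10:]  2  'gc'
  22  s[10:],s[2:]  1  'g'
  23  s[2:],s[18:]  1  'g'
  24  s[18:],s[9:]  3  'ggc'
  25  s[9:],s[0:]  0  ''
  26  s[0:],s[16:]  3  'hdg'

n(n+1)/2 = 27·28/2 = 378
Σ LCP = 0 + 1 + 1 + 0 + 1 + 1 + 0 + 1 + 1 + 2 + 1 + 2 + 1 + 0 + 1 + 1 + 1 + 0 + 1 + 1 + 0 + 2 + 1 + 1 + 3 + 0 + 3 = 27
distinct = 378 − 27 = 351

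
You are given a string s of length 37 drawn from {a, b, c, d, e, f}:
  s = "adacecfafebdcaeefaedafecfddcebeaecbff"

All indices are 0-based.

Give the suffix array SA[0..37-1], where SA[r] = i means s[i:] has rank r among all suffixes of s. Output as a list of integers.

[2, 0, 31, 17, 13, 7, 20, 10, 29, 34, 12, 33, 27, 3, 5, 23, 1, 19, 11, 26, 25, 30, 9, 28, 32, 4, 22, 18, 14, 15, 36, 16, 6, 24, 8, 21, 35]

sorted suffixes:
  #0 SA[0]=2  'acecfafebdcaeefaedafecfddcebeaecbff'
  #1 SA[1]=0  'adacecfafebdcaeefaedafecfddcebeaecbff'
  #2 SA[2]=31  'aecbff'
  #3 SA[3]=17  'aedafecfddcebeaecbff'
  #4 SA[4]=13  'aeefaedafecfddcebeaecbff'
  #5 SA[5]=7  'afebdcaeefaedafecfddcebeaecbff'
  #6 SA[6]=20  'afecfddcebeaecbff'
  #7 SA[7]=10  'bdcaeefaedafecfddcebeaecbff'
  #8 SA[8]=29  'beaecbff'
  #9 SA[9]=34  'bff'
  #10 SA[10]=12  'caeefaedafecfddcebeaecbff'
  #11 SA[11]=33  'cbff'
  #12 SA[12]=27  'cebeaecbff'
  #13 SA[13]=3  'cecfafebdcaeefaedafecfddcebeaecbff'
  #14 SA[14]=5  'cfafebdcaeefaedafecfddcebeaecbff'
  #15 SA[15]=23  'cfddcebeaecbff'
  #16 SA[16]=1  'dacecfafebdcaeefaedafecfddcebeaecbff'
  #17 SA[17]=19  'dafecfddcebeaecbff'
  #18 SA[18]=11  'dcaeefaedafecfddcebeaecbff'
  #19 SA[19]=26  'dcebeaecbff'
  #20 SA[20]=25  'ddcebeaecbff'
  #21 SA[21]=30  'eaecbff'
  #22 SA[22]=9  'ebdcaeefaedafecfddcebeaecbff'
  #23 SA[23]=28  'ebeaecbff'
  #24 SA[24]=32  'ecbff'
  #25 SA[25]=4  'ecfafebdcaeefaedafecfddcebeaecbff'
  #26 SA[26]=22  'ecfddcebeaecbff'
  #27 SA[27]=18  'edafecfddcebeaecbff'
  #28 SA[28]=14  'eefaedafecfddcebeaecbff'
  #29 SA[29]=15  'efaedafecfddcebeaecbff'
  #30 SA[30]=36  'f'
  #31 SA[31]=16  'faedafecfddcebeaecbff'
  #32 SA[32]=6  'fafebdcaeefaedafecfddcebeaecbff'
  #33 SA[33]=24  'fddcebeaecbff'
  #34 SA[34]=8  'febdcaeefaedafecfddcebeaecbff'
  #35 SA[35]=21  'fecfddcebeaecbff'
  #36 SA[36]=35  'ff'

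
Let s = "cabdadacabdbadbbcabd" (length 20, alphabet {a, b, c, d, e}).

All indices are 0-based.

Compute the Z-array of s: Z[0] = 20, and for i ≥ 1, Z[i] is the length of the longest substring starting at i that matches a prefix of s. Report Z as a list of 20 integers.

Z[0]=20
i=1: fresh scan; Z[1]=0
i=2: fresh scan; Z[2]=0
i=3: fresh scan; Z[3]=0
i=4: fresh scan; Z[4]=0
i=5: fresh scan; Z[5]=0
i=6: fresh scan; Z[6]=0
i=7: fresh scan; Z[7]=4 extend→box=[7,11)
i=8: min(r-i=3, Z[1]=0)=0; Z[8]=0
i=9: min(r-i=2, Z[2]=0)=0; Z[9]=0
i=10: min(r-i=1, Z[3]=0)=0; Z[10]=0
i=11: fresh scan; Z[11]=0
i=12: fresh scan; Z[12]=0
i=13: fresh scan; Z[13]=0
i=14: fresh scan; Z[14]=0
i=15: fresh scan; Z[15]=0
i=16: fresh scan; Z[16]=4 extend→box=[16,20)
i=17: min(r-i=3, Z[1]=0)=0; Z[17]=0
i=18: min(r-i=2, Z[2]=0)=0; Z[18]=0
i=19: min(r-i=1, Z[3]=0)=0; Z[19]=0

[20, 0, 0, 0, 0, 0, 0, 4, 0, 0, 0, 0, 0, 0, 0, 0, 4, 0, 0, 0]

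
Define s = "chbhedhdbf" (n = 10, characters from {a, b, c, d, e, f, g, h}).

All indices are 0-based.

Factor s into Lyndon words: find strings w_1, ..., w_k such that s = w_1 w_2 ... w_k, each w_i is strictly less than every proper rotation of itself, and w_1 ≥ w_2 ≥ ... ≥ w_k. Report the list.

emit factor 1: 'ch' (i=0, period=2)
emit factor 2: 'bhedhd' (i=2, period=6)
emit factor 3: 'bf' (i=8, period=2)

["ch", "bhedhd", "bf"]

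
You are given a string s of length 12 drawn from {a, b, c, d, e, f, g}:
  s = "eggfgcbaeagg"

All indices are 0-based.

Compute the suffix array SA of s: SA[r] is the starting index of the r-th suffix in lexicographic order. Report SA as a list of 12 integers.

[7, 9, 6, 5, 8, 0, 3, 11, 4, 2, 10, 1]

sorted suffixes:
  #0 SA[0]=7  'aeagg'
  #1 SA[1]=9  'agg'
  #2 SA[2]=6  'baeagg'
  #3 SA[3]=5  'cbaeagg'
  #4 SA[4]=8  'eagg'
  #5 SA[5]=0  'eggfgcbaeagg'
  #6 SA[6]=3  'fgcbaeagg'
  #7 SA[7]=11  'g'
  #8 SA[8]=4  'gcbaeagg'
  #9 SA[9]=2  'gfgcbaeagg'
  #10 SA[10]=10  'gg'
  #11 SA[11]=1  'ggfgcbaeagg'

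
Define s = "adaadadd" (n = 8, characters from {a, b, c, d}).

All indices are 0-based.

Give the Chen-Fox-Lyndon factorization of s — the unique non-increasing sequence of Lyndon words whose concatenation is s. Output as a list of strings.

["ad", "aadadd"]

emit factor 1: 'ad' (i=0, period=2)
emit factor 2: 'aadadd' (i=2, period=6)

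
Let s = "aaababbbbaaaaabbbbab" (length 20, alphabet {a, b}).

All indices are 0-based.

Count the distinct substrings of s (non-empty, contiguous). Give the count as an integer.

rank | idx | suffix
   0 |   9 | aaaaabbbbab
   1 |  10 | aaaabbbbab
   2 |   0 | aaababbbbaaaaabbbbab
   3 |  11 | aaabbbbab
   4 |   1 | aababbbbaaaaabbbbab
   5 |  12 | aabbbbab
   6 |  18 | ab
   7 |   2 | ababbbbaaaaabbbbab
   8 |   4 | abbbbaaaaabbbbab
   9 |  13 | abbbbab
  10 |  19 | b
  11 |   8 | baaaaabbbbab
  12 |  17 | bab
  13 |   3 | babbbbaaaaabbbbab
  14 |   7 | bbaaaaabbbbab
  15 |  16 | bbab
  16 |   6 | bbbaaaaabbbbab
  17 |  15 | bbbab
  18 |   5 | bbbbaaaaabbbbab
  19 |  14 | bbbbab

SA = [9, 10, 0, 11, 1, 12, 18, 2, 4, 13, 19, 8, 17, 3, 7, 16, 6, 15, 5, 14]
rank  pair      lcp
   1  s[9:],s[10:]  4  'aaaa'
   2  s[10:],s[0:]  3  'aaa'
   3  s[0:],s[11:]  4  'aaab'
   4  s[11:],s[1:]  2  'aa'
   5  s[1:],s[12:]  3  'aab'
   6  s[12:],s[18:]  1  'a'
   7  s[18:],s[2:]  2  'ab'
   8  s[2:],s[4:]  2  'ab'
   9  s[4:],s[13:]  6  'abbbba'
  10  s[13:],s[19:]  0  ''
  11  s[19:],s[8:]  1  'b'
  12  s[8:],s[17:]  2  'ba'
  13  s[17:],s[3:]  3  'bab'
  14  s[3:],s[7:]  1  'b'
  15  s[7:],s[16:]  3  'bba'
  16  s[16:],s[6:]  2  'bb'
  17  s[6:],s[15:]  4  'bbba'
  18  s[15:],s[5:]  3  'bbb'
  19  s[5:],s[14:]  5  'bbbba'

n(n+1)/2 = 20·21/2 = 210
Σ LCP = 0 + 4 + 3 + 4 + 2 + 3 + 1 + 2 + 2 + 6 + 0 + 1 + 2 + 3 + 1 + 3 + 2 + 4 + 3 + 5 = 51
distinct = 210 − 51 = 159

159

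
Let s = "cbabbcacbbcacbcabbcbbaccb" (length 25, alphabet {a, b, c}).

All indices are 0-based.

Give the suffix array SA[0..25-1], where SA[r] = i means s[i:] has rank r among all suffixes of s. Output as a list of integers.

[2, 15, 6, 11, 21, 24, 1, 20, 19, 3, 8, 16, 13, 4, 9, 17, 14, 5, 10, 23, 0, 18, 7, 12, 22]

rank→(start, suffix):
  0 → (2, 'abbcacbbcacbcabbcbbaccb')
  1 → (15, 'abbcbbaccb')
  2 → (6, 'acbbcacbcabbcbbaccb')
  3 → (11, 'acbcabbcbbaccb')
  4 → (21, 'accb')
  5 → (24, 'b')
  6 → (1, 'babbcacbbcacbcabbcbbaccb')
  7 → (20, 'baccb')
  8 → (19, 'bbaccb')
  9 → (3, 'bbcacbbcacbcabbcbbaccb')
  10 → (8, 'bbcacbcabbcbbaccb')
  11 → (16, 'bbcbbaccb')
  12 → (13, 'bcabbcbbaccb')
  13 → (4, 'bcacbbcacbcabbcbbaccb')
  14 → (9, 'bcacbcabbcbbaccb')
  15 → (17, 'bcbbaccb')
  16 → (14, 'cabbcbbaccb')
  17 → (5, 'cacbbcacbcabbcbbaccb')
  18 → (10, 'cacbcabbcbbaccb')
  19 → (23, 'cb')
  20 → (0, 'cbabbcacbbcacbcabbcbbaccb')
  21 → (18, 'cbbaccb')
  22 → (7, 'cbbcacbcabbcbbaccb')
  23 → (12, 'cbcabbcbbaccb')
  24 → (22, 'ccb')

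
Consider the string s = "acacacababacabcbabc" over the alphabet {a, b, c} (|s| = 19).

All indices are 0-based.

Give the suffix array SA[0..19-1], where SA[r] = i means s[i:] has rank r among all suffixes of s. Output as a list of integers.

[6, 8, 16, 12, 4, 10, 2, 0, 7, 15, 9, 17, 13, 18, 5, 11, 3, 1, 14]

rank→(start, suffix):
  0 → (6, 'ababacabcbabc')
  1 → (8, 'abacabcbabc')
  2 → (16, 'abc')
  3 → (12, 'abcbabc')
  4 → (4, 'acababacabcbabc')
  5 → (10, 'acabcbabc')
  6 → (2, 'acacababacabcbabc')
  7 → (0, 'acacacababacabcbabc')
  8 → (7, 'babacabcbabc')
  9 → (15, 'babc')
  10 → (9, 'bacabcbabc')
  11 → (17, 'bc')
  12 → (13, 'bcbabc')
  13 → (18, 'c')
  14 → (5, 'cababacabcbabc')
  15 → (11, 'cabcbabc')
  16 → (3, 'cacababacabcbabc')
  17 → (1, 'cacacababacabcbabc')
  18 → (14, 'cbabc')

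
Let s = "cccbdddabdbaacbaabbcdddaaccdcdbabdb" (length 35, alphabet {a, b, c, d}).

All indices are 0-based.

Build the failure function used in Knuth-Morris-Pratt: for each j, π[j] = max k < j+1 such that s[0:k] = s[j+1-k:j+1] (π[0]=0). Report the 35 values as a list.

π[0] = 0
j=1 s[j]='c': π[1]=1 (border 'c')
j=2 s[j]='c': π[2]=2 (border 'cc')
j=3 s[j]='b': k: 2→1→0; π[3]=0 (border '')
j=4 s[j]='d': π[4]=0 (border '')
j=5 s[j]='d': π[5]=0 (border '')
j=6 s[j]='d': π[6]=0 (border '')
j=7 s[j]='a': π[7]=0 (border '')
j=8 s[j]='b': π[8]=0 (border '')
j=9 s[j]='d': π[9]=0 (border '')
j=10 s[j]='b': π[10]=0 (border '')
j=11 s[j]='a': π[11]=0 (border '')
j=12 s[j]='a': π[12]=0 (border '')
j=13 s[j]='c': π[13]=1 (border 'c')
j=14 s[j]='b': k: 1→0; π[14]=0 (border '')
j=15 s[j]='a': π[15]=0 (border '')
j=16 s[j]='a': π[16]=0 (border '')
j=17 s[j]='b': π[17]=0 (border '')
j=18 s[j]='b': π[18]=0 (border '')
j=19 s[j]='c': π[19]=1 (border 'c')
j=20 s[j]='d': k: 1→0; π[20]=0 (border '')
j=21 s[j]='d': π[21]=0 (border '')
j=22 s[j]='d': π[22]=0 (border '')
j=23 s[j]='a': π[23]=0 (border '')
j=24 s[j]='a': π[24]=0 (border '')
j=25 s[j]='c': π[25]=1 (border 'c')
j=26 s[j]='c': π[26]=2 (border 'cc')
j=27 s[j]='d': k: 2→1→0; π[27]=0 (border '')
j=28 s[j]='c': π[28]=1 (border 'c')
j=29 s[j]='d': k: 1→0; π[29]=0 (border '')
j=30 s[j]='b': π[30]=0 (border '')
j=31 s[j]='a': π[31]=0 (border '')
j=32 s[j]='b': π[32]=0 (border '')
j=33 s[j]='d': π[33]=0 (border '')
j=34 s[j]='b': π[34]=0 (border '')

[0, 1, 2, 0, 0, 0, 0, 0, 0, 0, 0, 0, 0, 1, 0, 0, 0, 0, 0, 1, 0, 0, 0, 0, 0, 1, 2, 0, 1, 0, 0, 0, 0, 0, 0]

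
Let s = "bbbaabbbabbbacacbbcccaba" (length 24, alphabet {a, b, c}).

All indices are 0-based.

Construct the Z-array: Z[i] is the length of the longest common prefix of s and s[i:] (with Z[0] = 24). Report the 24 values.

Z[0]=24
i=1: outside box; Z[1]=2 grow→box=[1,3)
i=2: min(r-i=1, Z[1]=2)=1; Z[2]=1
i=3: outside box; Z[3]=0
i=4: outside box; Z[4]=0
i=5: outside box; Z[5]=4 grow→box=[5,9)
i=6: min(r-i=3, Z[1]=2)=2; Z[6]=2
i=7: min(r-i=2, Z[2]=1)=1; Z[7]=1
i=8: min(r-i=1, Z[3]=0)=0; Z[8]=0
i=9: outside box; Z[9]=4 grow→box=[9,13)
i=10: min(r-i=3, Z[1]=2)=2; Z[10]=2
i=11: min(r-i=2, Z[2]=1)=1; Z[11]=1
i=12: min(r-i=1, Z[3]=0)=0; Z[12]=0
i=13: outside box; Z[13]=0
i=14: outside box; Z[14]=0
i=15: outside box; Z[15]=0
i=16: outside box; Z[16]=2 grow→box=[16,18)
i=17: min(r-i=1, Z[1]=2)=1; Z[17]=1
i=18: outside box; Z[18]=0
i=19: outside box; Z[19]=0
i=20: outside box; Z[20]=0
i=21: outside box; Z[21]=0
i=22: outside box; Z[22]=1 grow→box=[22,23)
i=23: outside box; Z[23]=0

[24, 2, 1, 0, 0, 4, 2, 1, 0, 4, 2, 1, 0, 0, 0, 0, 2, 1, 0, 0, 0, 0, 1, 0]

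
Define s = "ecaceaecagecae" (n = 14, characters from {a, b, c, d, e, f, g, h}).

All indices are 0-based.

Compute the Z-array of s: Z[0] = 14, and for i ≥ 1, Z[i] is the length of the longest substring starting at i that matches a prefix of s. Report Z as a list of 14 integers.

[14, 0, 0, 0, 1, 0, 3, 0, 0, 0, 3, 0, 0, 1]

Z[0]=14
i=1: i≥r, start 0; Z[1]=0
i=2: i≥r, start 0; Z[2]=0
i=3: i≥r, start 0; Z[3]=0
i=4: i≥r, start 0; Z[4]=1 grow→box=[4,5)
i=5: i≥r, start 0; Z[5]=0
i=6: i≥r, start 0; Z[6]=3 grow→box=[6,9)
i=7: min(r-i=2, Z[1]=0)=0; Z[7]=0
i=8: min(r-i=1, Z[2]=0)=0; Z[8]=0
i=9: i≥r, start 0; Z[9]=0
i=10: i≥r, start 0; Z[10]=3 grow→box=[10,13)
i=11: min(r-i=2, Z[1]=0)=0; Z[11]=0
i=12: min(r-i=1, Z[2]=0)=0; Z[12]=0
i=13: i≥r, start 0; Z[13]=1 grow→box=[13,14)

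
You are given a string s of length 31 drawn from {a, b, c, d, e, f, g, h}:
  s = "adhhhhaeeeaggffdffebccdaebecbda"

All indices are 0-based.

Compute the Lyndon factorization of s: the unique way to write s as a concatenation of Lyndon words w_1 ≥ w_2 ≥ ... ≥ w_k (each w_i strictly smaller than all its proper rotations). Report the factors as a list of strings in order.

["adhhhhaeeeaggffdffebccdaebecbd", "a"]

emit factor 1: 'adhhhhaeeeaggffdffebccdaebecbd' (i=0, period=30)
emit factor 2: 'a' (i=30, period=1)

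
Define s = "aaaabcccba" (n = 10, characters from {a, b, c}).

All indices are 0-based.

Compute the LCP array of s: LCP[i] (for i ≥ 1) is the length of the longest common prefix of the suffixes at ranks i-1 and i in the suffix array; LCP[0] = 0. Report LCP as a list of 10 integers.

rank | idx | suffix
   0 |   9 | a
   1 |   0 | aaaabcccba
   2 |   1 | aaabcccba
   3 |   2 | aabcccba
   4 |   3 | abcccba
   5 |   8 | ba
   6 |   4 | bcccba
   7 |   7 | cba
   8 |   6 | ccba
   9 |   5 | cccba

SA = [9, 0, 1, 2, 3, 8, 4, 7, 6, 5]
[i] adj suffixes → lcp
  [1] 9/0 → 1 ('a')
  [2] 0/1 → 3 ('aaa')
  [3] 1/2 → 2 ('aa')
  [4] 2/3 → 1 ('a')
  [5] 3/8 → 0 ('')
  [6] 8/4 → 1 ('b')
  [7] 4/7 → 0 ('')
  [8] 7/6 → 1 ('c')
  [9] 6/5 → 2 ('cc')

[0, 1, 3, 2, 1, 0, 1, 0, 1, 2]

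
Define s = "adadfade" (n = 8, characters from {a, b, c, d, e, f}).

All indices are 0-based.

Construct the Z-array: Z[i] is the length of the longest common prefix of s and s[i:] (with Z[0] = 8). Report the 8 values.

[8, 0, 2, 0, 0, 2, 0, 0]

Z[0]=8
i=1: outside box; Z[1]=0
i=2: outside box; Z[2]=2 scan→box=[2,4)
i=3: min(r-i=1, Z[1]=0)=0; Z[3]=0
i=4: outside box; Z[4]=0
i=5: outside box; Z[5]=2 scan→box=[5,7)
i=6: min(r-i=1, Z[1]=0)=0; Z[6]=0
i=7: outside box; Z[7]=0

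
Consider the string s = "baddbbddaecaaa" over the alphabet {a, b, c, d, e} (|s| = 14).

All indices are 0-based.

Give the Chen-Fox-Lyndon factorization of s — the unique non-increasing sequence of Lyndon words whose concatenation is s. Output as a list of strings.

emit factor 1: 'b' (i=0, period=1)
emit factor 2: 'addbbddaec' (i=1, period=10)
emit factor 3: 'a' (i=11, period=1)
emit factor 4: 'a' (i=12, period=1)
emit factor 5: 'a' (i=13, period=1)

["b", "addbbddaec", "a", "a", "a"]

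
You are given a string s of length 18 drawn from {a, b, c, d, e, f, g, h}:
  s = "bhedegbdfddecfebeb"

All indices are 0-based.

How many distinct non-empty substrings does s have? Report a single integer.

sorted suffixes:
  #0 SA[0]=17  'b'
  #1 SA[1]=6  'bdfddecfebeb'
  #2 SA[2]=15  'beb'
  #3 SA[3]=0  'bhedegbdfddecfebeb'
  #4 SA[4]=12  'cfebeb'
  #5 SA[5]=9  'ddecfebeb'
  #6 SA[6]=10  'decfebeb'
  #7 SA[7]=3  'degbdfddecfebeb'
  #8 SA[8]=7  'dfddecfebeb'
  #9 SA[9]=16  'eb'
  #10 SA[10]=14  'ebeb'
  #11 SA[11]=11  'ecfebeb'
  #12 SA[12]=2  'edegbdfddecfebeb'
  #13 SA[13]=4  'egbdfddecfebeb'
  #14 SA[14]=8  'fddecfebeb'
  #15 SA[15]=13  'febeb'
  #16 SA[16]=5  'gbdfddecfebeb'
  #17 SA[17]=1  'hedegbdfddecfebeb'

SA = [17, 6, 15, 0, 12, 9, 10, 3, 7, 16, 14, 11, 2, 4, 8, 13, 5, 1]
rank  pair      lcp
   1  s[17:],s[6:]  1  'b'
   2  s[6:],s[15:]  1  'b'
   3  s[15:],s[0:]  1  'b'
   4  s[0:],s[12:]  0  ''
   5  s[12:],s[9:]  0  ''
   6  s[9:],s[10:]  1  'd'
   7  s[10:],s[3:]  2  'de'
   8  s[3:],s[7:]  1  'd'
   9  s[7:],s[16:]  0  ''
  10  s[16:],s[14:]  2  'eb'
  11  s[14:],s[11:]  1  'e'
  12  s[11:],s[2:]  1  'e'
  13  s[2:],s[4:]  1  'e'
  14  s[4:],s[8:]  0  ''
  15  s[8:],s[13:]  1  'f'
  16  s[13:],s[5:]  0  ''
  17  s[5:],s[1:]  0  ''

n(n+1)/2 = 18·19/2 = 171
Σ LCP = 0 + 1 + 1 + 1 + 0 + 0 + 1 + 2 + 1 + 0 + 2 + 1 + 1 + 1 + 0 + 1 + 0 + 0 = 13
distinct = 171 − 13 = 158

158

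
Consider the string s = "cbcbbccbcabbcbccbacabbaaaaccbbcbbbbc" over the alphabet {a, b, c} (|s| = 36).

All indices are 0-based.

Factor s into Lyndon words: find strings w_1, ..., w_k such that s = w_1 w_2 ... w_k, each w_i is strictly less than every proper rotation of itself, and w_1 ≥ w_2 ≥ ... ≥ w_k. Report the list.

["c", "bc", "bbccbc", "abbcbccbac", "abb", "aaaaccbbcbbbbc"]

emit factor 1: 'c' (i=0, period=1)
emit factor 2: 'bc' (i=1, period=2)
emit factor 3: 'bbccbc' (i=3, period=6)
emit factor 4: 'abbcbccbac' (i=9, period=10)
emit factor 5: 'abb' (i=19, period=3)
emit factor 6: 'aaaaccbbcbbbbc' (i=22, period=14)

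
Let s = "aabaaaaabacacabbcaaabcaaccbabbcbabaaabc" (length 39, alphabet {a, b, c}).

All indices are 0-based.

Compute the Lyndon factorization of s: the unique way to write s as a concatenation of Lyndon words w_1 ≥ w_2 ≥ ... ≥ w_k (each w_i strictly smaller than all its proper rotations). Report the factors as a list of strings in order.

emit factor 1: 'aab' (i=0, period=3)
emit factor 2: 'aaaaabacacabbcaaabcaaccbabbcbabaaabc' (i=3, period=36)

["aab", "aaaaabacacabbcaaabcaaccbabbcbabaaabc"]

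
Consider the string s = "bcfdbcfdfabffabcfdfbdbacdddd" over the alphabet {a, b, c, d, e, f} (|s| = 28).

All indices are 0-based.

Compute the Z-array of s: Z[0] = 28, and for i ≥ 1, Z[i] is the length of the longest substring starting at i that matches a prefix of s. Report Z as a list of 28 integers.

[28, 0, 0, 0, 4, 0, 0, 0, 0, 0, 1, 0, 0, 0, 4, 0, 0, 0, 0, 1, 0, 1, 0, 0, 0, 0, 0, 0]

Z[0]=28
i=1: i≥r, start 0; Z[1]=0
i=2: i≥r, start 0; Z[2]=0
i=3: i≥r, start 0; Z[3]=0
i=4: i≥r, start 0; Z[4]=4 grow→box=[4,8)
i=5: min(r-i=3, Z[1]=0)=0; Z[5]=0
i=6: min(r-i=2, Z[2]=0)=0; Z[6]=0
i=7: min(r-i=1, Z[3]=0)=0; Z[7]=0
i=8: i≥r, start 0; Z[8]=0
i=9: i≥r, start 0; Z[9]=0
i=10: i≥r, start 0; Z[10]=1 grow→box=[10,11)
i=11: i≥r, start 0; Z[11]=0
i=12: i≥r, start 0; Z[12]=0
i=13: i≥r, start 0; Z[13]=0
i=14: i≥r, start 0; Z[14]=4 grow→box=[14,18)
i=15: min(r-i=3, Z[1]=0)=0; Z[15]=0
i=16: min(r-i=2, Z[2]=0)=0; Z[16]=0
i=17: min(r-i=1, Z[3]=0)=0; Z[17]=0
i=18: i≥r, start 0; Z[18]=0
i=19: i≥r, start 0; Z[19]=1 grow→box=[19,20)
i=20: i≥r, start 0; Z[20]=0
i=21: i≥r, start 0; Z[21]=1 grow→box=[21,22)
i=22: i≥r, start 0; Z[22]=0
i=23: i≥r, start 0; Z[23]=0
i=24: i≥r, start 0; Z[24]=0
i=25: i≥r, start 0; Z[25]=0
i=26: i≥r, start 0; Z[26]=0
i=27: i≥r, start 0; Z[27]=0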